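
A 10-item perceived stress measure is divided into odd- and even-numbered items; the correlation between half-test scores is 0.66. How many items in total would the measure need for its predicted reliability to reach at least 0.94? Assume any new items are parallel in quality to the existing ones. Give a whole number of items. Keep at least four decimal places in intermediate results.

41

r_full = 2(0.66)/(1 + 0.66) = 0.7952
Solve Spearman-Brown for n: n = 0.94(1 − 0.7952) / [0.7952(1 − 0.94)] = 4.0349
Items = 4.0349 × 10 ≈ 40.35 → 41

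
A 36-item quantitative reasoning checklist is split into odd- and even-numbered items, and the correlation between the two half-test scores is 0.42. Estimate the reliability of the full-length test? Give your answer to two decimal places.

r_full = 2r_hh / (1 + r_hh) = 2 × 0.42 / (1 + 0.42)
       = 0.8400 / 1.4200 = 0.5915

0.59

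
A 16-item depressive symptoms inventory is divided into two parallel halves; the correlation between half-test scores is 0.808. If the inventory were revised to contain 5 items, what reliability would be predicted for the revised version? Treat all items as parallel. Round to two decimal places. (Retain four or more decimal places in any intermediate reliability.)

Full-test reliability from the split-half r: r_full = 2(0.808)/(1 + 0.808) = 0.8938
Length factor from 16 to 5 items: n = 5/16 = 0.3125
r_new = n·r_full / (1 + (n − 1)·r_full) = 0.2793 / 0.3855 ≈ 0.7245

0.72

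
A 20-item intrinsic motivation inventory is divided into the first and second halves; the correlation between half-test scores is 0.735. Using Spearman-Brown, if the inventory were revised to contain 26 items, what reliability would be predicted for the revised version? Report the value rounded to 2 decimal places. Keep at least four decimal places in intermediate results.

0.88

Full-test reliability from the split-half r: r_full = 2(0.735)/(1 + 0.735) = 0.8473
Length factor from 20 to 26 items: n = 26/20 = 1.3000
r_new = n·r_full / (1 + (n − 1)·r_full) = 1.1015 / 1.2542 ≈ 0.8782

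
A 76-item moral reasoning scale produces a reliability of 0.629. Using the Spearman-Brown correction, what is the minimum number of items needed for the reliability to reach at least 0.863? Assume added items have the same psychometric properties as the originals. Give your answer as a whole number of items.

283

Rearranging the Spearman-Brown formula for n,
n = r*(1 − r) / [ r (1 − r*) ]
n = 0.863(1 − 0.629) / [0.629(1 − 0.863)]
n = 0.320173 / 0.086173 ≈ 3.7155
Items needed = n × 76 = 3.7155 × 76 ≈ 282.38 → round up to 283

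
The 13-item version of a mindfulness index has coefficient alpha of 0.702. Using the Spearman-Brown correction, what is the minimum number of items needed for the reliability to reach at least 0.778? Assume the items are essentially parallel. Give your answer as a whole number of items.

20

n = [0.778 × 0.298] / [0.702 × 0.222]
  = 0.231844 / 0.155844 = 1.4877
So the test needs 1.4877 × 13 ≈ 19.34 items; rounding up, 20.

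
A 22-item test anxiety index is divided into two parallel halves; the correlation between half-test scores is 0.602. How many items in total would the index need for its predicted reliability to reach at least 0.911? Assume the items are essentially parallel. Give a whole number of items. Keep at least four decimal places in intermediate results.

r_full = 2(0.602)/(1 + 0.602) = 0.7516
Solve Spearman-Brown for n: n = 0.911(1 − 0.7516) / [0.7516(1 − 0.911)] = 3.3829
Items = 3.3829 × 22 ≈ 74.42 → 75

75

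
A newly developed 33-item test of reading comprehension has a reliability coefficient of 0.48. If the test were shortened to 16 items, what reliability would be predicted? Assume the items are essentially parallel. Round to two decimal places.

The new length is 16/33 = 0.4848 times the old.
r_new = (0.4848 × 0.48) / (1 + (0.4848 − 1) × 0.48)
r_new = 0.2327 / 0.7527 ≈ 0.3092

0.31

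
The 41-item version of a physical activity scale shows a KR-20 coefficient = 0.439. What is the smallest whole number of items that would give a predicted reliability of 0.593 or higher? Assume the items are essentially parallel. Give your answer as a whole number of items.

77

n = 0.593 × (1 − 0.439) / [ 0.439 × (1 − 0.593) ]
n = 0.332673 / 0.178673 ≈ 1.8619
1.8619 × 41 = 76.34 → 77 items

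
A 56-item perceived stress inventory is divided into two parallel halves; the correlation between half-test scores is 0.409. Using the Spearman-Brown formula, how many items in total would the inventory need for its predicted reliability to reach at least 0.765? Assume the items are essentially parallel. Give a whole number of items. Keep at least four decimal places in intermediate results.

Corrected full-test reliability: r_full = 2 × 0.409 / (1 + 0.409) ≈ 0.5806
Solve Spearman-Brown for n: n = 0.765(1 − 0.5806) / [0.5806(1 − 0.765)] = 2.3515
Required items = 2.3515 × 56 = 131.68, so 132 items.

132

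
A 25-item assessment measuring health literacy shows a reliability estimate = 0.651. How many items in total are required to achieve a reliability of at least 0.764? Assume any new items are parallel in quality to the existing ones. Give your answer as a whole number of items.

44

n = 0.764(1 − 0.651) / [0.651(1 − 0.764)]
  = 0.266636 / 0.153636 = 1.7355
1.7355 × 25 = 43.39 → 44 items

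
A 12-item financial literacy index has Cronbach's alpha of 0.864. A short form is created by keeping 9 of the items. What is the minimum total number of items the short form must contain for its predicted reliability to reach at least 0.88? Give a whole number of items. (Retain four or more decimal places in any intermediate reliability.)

14

Short-form reliability: n = 9/12 = 0.7500; r_9 = n·r/(1+(n−1)r) ≈ 0.8265
Then solve for n' with r_old = 0.8265, r_target = 0.88: n' = 0.88(1 − 0.8265)/[0.8265(1 − 0.88)] = 1.5394
Items = 1.5394 × 9 ≈ 13.85 → 14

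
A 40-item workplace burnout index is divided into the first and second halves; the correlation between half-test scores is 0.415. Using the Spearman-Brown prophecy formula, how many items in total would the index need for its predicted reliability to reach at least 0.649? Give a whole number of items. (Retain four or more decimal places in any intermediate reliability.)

53

r_full = 2(0.415)/(1 + 0.415) = 0.5866
n = r_tgt(1 − r_full) / [r_full(1 − r_tgt)] = 0.649 × 0.4134 / (0.5866 × 0.351) ≈ 1.3031
Items = 1.3031 × 40 ≈ 52.12 → 53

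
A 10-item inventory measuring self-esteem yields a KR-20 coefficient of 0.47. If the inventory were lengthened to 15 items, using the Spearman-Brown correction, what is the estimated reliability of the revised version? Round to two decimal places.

n = 15/10 = 1.5
By Spearman-Brown, r_new = n r / (1 + (n − 1) r).
r_new = (1.5 × 0.47) / (1 + (1.5 − 1) × 0.47)
r_new = 0.7050 / 1.2350 ≈ 0.5709

0.57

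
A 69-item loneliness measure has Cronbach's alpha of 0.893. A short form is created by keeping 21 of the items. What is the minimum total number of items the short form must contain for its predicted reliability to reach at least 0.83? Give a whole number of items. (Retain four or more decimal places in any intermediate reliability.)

First, r for the 21-item form: n = 21/69 = 0.3043, so r_21 = 0.3043·0.893/(1 + (0.3043 − 1)·0.893) = 0.7175
Then solve for n' with r_old = 0.7175, r_target = 0.83: n' = 0.83(1 − 0.7175)/[0.7175(1 − 0.83)] = 1.9223
Items = 1.9223 × 21 ≈ 40.37 → 41

41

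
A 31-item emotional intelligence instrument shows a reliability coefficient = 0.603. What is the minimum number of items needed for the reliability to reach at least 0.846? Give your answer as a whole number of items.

Spearman-Brown solved for the length factor n:
n = r*(1 − r) / [ r (1 − r*) ]
n = 0.846(1 − 0.603) / [0.603(1 − 0.846)]
n = 0.335862 / 0.092862 ≈ 3.6168
So the test needs 3.6168 × 31 ≈ 112.12 items; rounding up, 113.

113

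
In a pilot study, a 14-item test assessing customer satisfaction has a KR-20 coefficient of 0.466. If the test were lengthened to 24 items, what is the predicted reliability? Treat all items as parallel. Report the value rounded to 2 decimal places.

0.60

Length ratio n = 24/14 = 1.7143
Apply the Spearman-Brown prophecy formula, r' = nr / [1 + (n − 1)r]:
r_new = (1.7143 × 0.466) / (1 + (1.7143 − 1) × 0.466)
r_new = 0.7989 / 1.3329 ≈ 0.5994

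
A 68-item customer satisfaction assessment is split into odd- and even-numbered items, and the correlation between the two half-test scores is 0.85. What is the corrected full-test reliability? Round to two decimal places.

0.92

Apply the Spearman-Brown correction with n = 2:
r_full = 2r_hh / (1 + r_hh) = 2 × 0.85 / (1 + 0.85)
       = 1.7000 / 1.8500 = 0.9189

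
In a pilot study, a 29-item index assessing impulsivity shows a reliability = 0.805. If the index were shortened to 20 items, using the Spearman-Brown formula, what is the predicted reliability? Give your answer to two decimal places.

n = 20/29 = 0.6897
By Spearman-Brown, r_new = n r / (1 + (n − 1) r).
r_new = 0.6897·0.805 / [1 + (0.6897 − 1)·0.805]
     = 0.5552 / 0.7502 = 0.7401

0.74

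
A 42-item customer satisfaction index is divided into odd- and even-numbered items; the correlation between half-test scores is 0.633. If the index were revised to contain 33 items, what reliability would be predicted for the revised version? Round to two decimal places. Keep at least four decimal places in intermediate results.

0.73

Full-test reliability from the split-half r: r_full = 2(0.633)/(1 + 0.633) = 0.7753
Length factor from 42 to 33 items: n = 33/42 = 0.7857
r_new = n·r_full / (1 + (n − 1)·r_full) = 0.6092 / 0.8339 ≈ 0.7305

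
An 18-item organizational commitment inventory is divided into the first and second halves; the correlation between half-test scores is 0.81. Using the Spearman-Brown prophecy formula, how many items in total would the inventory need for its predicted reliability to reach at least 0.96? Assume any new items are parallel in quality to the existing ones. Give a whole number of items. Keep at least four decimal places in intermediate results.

51

r_full = 2(0.81)/(1 + 0.81) = 0.8950
Solve Spearman-Brown for n: n = 0.96(1 − 0.8950) / [0.8950(1 − 0.96)] = 2.8156
Items = 2.8156 × 18 ≈ 50.68 → 51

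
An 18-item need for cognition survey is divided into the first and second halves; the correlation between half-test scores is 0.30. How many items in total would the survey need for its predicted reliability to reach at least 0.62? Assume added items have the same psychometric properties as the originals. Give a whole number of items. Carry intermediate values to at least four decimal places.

Corrected full-test reliability: r_full = 2 × 0.30 / (1 + 0.30) ≈ 0.4615
n = r_tgt(1 − r_full) / [r_full(1 − r_tgt)] = 0.62 × 0.5385 / (0.4615 × 0.38) ≈ 1.9038
Required items = 1.9038 × 18 = 34.27, so 35 items.

35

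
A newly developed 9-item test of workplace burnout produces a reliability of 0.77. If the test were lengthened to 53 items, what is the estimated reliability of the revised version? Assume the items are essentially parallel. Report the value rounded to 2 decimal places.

Length ratio n = 53/9 = 5.8889
By Spearman-Brown, r_new = n r / (1 + (n − 1) r).
r_new = (5.8889 × 0.77) / (1 + (5.8889 − 1) × 0.77)
r_new = 4.5345 / 4.7645 ≈ 0.9517

0.95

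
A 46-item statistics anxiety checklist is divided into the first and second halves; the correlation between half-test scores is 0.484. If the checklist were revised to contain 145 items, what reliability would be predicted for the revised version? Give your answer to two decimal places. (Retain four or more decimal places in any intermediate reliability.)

First correct the split-half correlation to full-test reliability: r_full = 2 × 0.484 / (1 + 0.484) ≈ 0.6523
Then adjust to 145 items: n = 145/46 = 3.1522
r_new = n·r_full / (1 + (n − 1)·r_full) = 2.0562 / 2.4039 ≈ 0.8554

0.86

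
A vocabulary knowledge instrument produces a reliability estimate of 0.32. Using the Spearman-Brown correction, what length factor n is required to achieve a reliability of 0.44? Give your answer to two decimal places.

Invert Spearman-Brown to solve for n:
n = r*(1 − r) / [ r (1 − r*) ]
n = [0.44 × 0.68] / [0.32 × 0.56]
n = 0.2992 / 0.1792 ≈ 1.6696

1.67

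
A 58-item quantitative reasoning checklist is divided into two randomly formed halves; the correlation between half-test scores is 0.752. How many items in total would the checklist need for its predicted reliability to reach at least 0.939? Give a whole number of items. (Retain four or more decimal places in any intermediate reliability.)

r_full = 2(0.752)/(1 + 0.752) = 0.8584
Solve Spearman-Brown for n: n = 0.939(1 − 0.8584) / [0.8584(1 − 0.939)] = 2.5393
Items = 2.5393 × 58 ≈ 147.28 → 148

148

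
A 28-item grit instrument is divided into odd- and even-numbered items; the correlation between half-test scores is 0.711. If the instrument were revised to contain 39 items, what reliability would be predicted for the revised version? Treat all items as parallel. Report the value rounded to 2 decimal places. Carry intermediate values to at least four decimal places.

Spearman-Brown correction (n = 2): r_full = 2·0.711/(1 + 0.711) = 0.8311
Then adjust to 39 items: n = 39/28 = 1.3929
r_new = n·r_full / (1 + (n − 1)·r_full) = 1.1576 / 1.3265 ≈ 0.8727

0.87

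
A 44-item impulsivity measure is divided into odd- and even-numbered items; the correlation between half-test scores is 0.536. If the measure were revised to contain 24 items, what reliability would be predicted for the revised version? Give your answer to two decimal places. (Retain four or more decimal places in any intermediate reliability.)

Spearman-Brown correction (n = 2): r_full = 2·0.536/(1 + 0.536) = 0.6979
Then adjust to 24 items: n = 24/44 = 0.5455
r_new = n·r_full / (1 + (n − 1)·r_full) = 0.3807 / 0.6828 ≈ 0.5576

0.56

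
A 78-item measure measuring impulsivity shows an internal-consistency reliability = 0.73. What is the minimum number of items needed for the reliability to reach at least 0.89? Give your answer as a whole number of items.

n = [0.89 × 0.27] / [0.73 × 0.11]
  = 0.2403 / 0.0803 = 2.9925
2.9925 × 78 = 233.42 → 234 items

234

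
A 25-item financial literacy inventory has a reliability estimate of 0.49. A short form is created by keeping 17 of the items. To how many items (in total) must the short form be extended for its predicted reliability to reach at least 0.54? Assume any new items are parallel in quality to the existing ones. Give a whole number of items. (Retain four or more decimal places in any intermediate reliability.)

31

First, r for the 17-item form: n = 17/25 = 0.6800, so r_17 = 0.6800·0.49/(1 + (0.6800 − 1)·0.49) = 0.3952
Length factor from the short form to reach 0.54: n' = 0.54(1 − 0.3952) / [0.3952(1 − 0.54)] ≈ 1.7965
Items = 1.7965 × 17 ≈ 30.54 → 31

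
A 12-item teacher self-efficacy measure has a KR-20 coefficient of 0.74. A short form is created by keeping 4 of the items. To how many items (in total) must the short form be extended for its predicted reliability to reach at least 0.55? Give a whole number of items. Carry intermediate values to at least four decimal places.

6

First, r for the 4-item form: n = 4/12 = 0.3333, so r_4 = 0.3333·0.74/(1 + (0.3333 − 1)·0.74) = 0.4868
Length factor from the short form to reach 0.55: n' = 0.55(1 − 0.4868) / [0.4868(1 − 0.55)] ≈ 1.2885
Total items = 1.2885 × 4 = 5.15, rounded up to 6.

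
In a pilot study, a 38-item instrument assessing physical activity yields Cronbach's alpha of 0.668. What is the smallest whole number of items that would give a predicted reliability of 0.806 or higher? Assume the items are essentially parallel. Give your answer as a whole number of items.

Invert Spearman-Brown to solve for n:
n = r*(1 − r) / [ r (1 − r*) ]
n = [0.806 × 0.332] / [0.668 × 0.194]
  = 0.267592 / 0.129592 = 2.0649
2.0649 × 38 = 78.47 → 79 items

79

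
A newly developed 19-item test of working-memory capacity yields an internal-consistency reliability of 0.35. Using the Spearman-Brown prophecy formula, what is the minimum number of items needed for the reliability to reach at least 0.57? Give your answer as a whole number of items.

n = 0.57 × (1 − 0.35) / [ 0.35 × (1 − 0.57) ]
n = 0.3705 / 0.1505 ≈ 2.4618
Items needed = n × 19 = 2.4618 × 19 ≈ 46.77 → round up to 47

47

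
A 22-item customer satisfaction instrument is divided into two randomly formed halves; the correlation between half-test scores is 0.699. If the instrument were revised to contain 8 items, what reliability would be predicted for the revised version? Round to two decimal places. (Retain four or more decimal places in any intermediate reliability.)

Spearman-Brown correction (n = 2): r_full = 2·0.699/(1 + 0.699) = 0.8228
Then adjust to 8 items: n = 8/22 = 0.3636
r_new = n·r_full / (1 + (n − 1)·r_full) = 0.2992 / 0.4764 ≈ 0.6280

0.63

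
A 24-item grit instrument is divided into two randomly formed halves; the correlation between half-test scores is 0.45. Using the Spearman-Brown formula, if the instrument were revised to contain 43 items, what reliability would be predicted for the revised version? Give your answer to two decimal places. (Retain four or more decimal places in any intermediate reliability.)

Full-test reliability from the split-half r: r_full = 2(0.45)/(1 + 0.45) = 0.6207
Length factor from 24 to 43 items: n = 43/24 = 1.7917
r_new = n·r_full / (1 + (n − 1)·r_full) = 1.1121 / 1.4914 ≈ 0.7457

0.75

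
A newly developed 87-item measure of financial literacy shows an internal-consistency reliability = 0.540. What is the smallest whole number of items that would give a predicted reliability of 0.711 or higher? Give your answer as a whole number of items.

Rearranging the Spearman-Brown formula for n,
n = r_target (1 − r_old) / [ r_old (1 − r_target) ]
n = 0.711(1 − 0.540) / [0.540(1 − 0.711)]
  = 0.327060 / 0.156060 = 2.0957
So the test needs 2.0957 × 87 ≈ 182.33 items; rounding up, 183.

183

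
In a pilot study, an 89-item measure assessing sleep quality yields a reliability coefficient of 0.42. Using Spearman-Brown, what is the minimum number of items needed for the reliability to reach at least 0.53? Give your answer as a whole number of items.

139

Rearranging the Spearman-Brown formula for n,
n = r_target (1 − r_old) / [ r_old (1 − r_target) ]
n = 0.53(1 − 0.42) / [0.42(1 − 0.53)]
  = 0.3074 / 0.1974 = 1.5572
So the test needs 1.5572 × 89 ≈ 138.59 items; rounding up, 139.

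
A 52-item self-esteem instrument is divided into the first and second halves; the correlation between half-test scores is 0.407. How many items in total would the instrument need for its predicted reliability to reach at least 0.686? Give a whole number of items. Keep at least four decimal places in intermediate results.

r_full = 2(0.407)/(1 + 0.407) = 0.5785
n = r_tgt(1 − r_full) / [r_full(1 − r_tgt)] = 0.686 × 0.4215 / (0.5785 × 0.314) ≈ 1.5918
Items = 1.5918 × 52 ≈ 82.77 → 83

83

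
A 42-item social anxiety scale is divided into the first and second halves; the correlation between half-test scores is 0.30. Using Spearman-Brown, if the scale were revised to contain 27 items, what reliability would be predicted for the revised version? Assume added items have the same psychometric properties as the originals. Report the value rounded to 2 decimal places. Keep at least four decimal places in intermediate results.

Spearman-Brown correction (n = 2): r_full = 2·0.30/(1 + 0.30) = 0.4615
Length factor from 42 to 27 items: n = 27/42 = 0.6429
r_new = n·r_full / (1 + (n − 1)·r_full) = 0.2967 / 0.8352 ≈ 0.3552

0.36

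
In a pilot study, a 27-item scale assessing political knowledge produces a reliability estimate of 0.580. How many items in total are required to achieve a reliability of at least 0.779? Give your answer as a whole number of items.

Invert Spearman-Brown to solve for n:
n = r_target (1 − r_old) / [ r_old (1 − r_target) ]
n = 0.779 × (1 − 0.580) / [ 0.580 × (1 − 0.779) ]
n = 0.327180 / 0.128180 ≈ 2.5525
Items needed = n × 27 = 2.5525 × 27 ≈ 68.92 → round up to 69

69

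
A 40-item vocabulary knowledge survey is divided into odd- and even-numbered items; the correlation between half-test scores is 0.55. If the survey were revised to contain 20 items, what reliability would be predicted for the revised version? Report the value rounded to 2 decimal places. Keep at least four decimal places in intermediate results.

0.55

Full-test reliability from the split-half r: r_full = 2(0.55)/(1 + 0.55) = 0.7097
Length factor from 40 to 20 items: n = 20/40 = 0.5000
r_new = n·r_full / (1 + (n − 1)·r_full) = 0.3548 / 0.6452 ≈ 0.5499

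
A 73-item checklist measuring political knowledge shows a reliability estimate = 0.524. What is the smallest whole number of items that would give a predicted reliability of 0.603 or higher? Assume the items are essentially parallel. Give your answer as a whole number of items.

Rearranging the Spearman-Brown formula for n,
n = r_target (1 − r_old) / [ r_old (1 − r_target) ]
n = [0.603 × 0.476] / [0.524 × 0.397]
n = 0.287028 / 0.208028 ≈ 1.3798
1.3798 × 73 = 100.73 → 101 items

101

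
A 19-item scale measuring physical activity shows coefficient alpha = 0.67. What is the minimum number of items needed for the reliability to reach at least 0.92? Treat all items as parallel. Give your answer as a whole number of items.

108

n = 0.92(1 − 0.67) / [0.67(1 − 0.92)]
n = 0.3036 / 0.0536 ≈ 5.6642
Items needed = n × 19 = 5.6642 × 19 ≈ 107.62 → round up to 108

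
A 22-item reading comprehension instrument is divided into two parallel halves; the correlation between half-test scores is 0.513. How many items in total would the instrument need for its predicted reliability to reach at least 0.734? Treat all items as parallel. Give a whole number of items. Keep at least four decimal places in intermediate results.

29

r_full = 2(0.513)/(1 + 0.513) = 0.6781
n = r_tgt(1 − r_full) / [r_full(1 − r_tgt)] = 0.734 × 0.3219 / (0.6781 × 0.266) ≈ 1.3099
Items = 1.3099 × 22 ≈ 28.82 → 29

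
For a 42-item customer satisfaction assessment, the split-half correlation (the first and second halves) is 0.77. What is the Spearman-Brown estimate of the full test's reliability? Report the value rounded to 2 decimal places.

Apply the Spearman-Brown correction with n = 2:
r_full = 2(0.77) / (1 + 0.77)
r_full = 1.5400 / 1.7700 ≈ 0.8701

0.87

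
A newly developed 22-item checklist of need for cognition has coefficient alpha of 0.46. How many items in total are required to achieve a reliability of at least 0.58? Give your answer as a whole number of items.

36

n = [0.58 × 0.54] / [0.46 × 0.42]
  = 0.3132 / 0.1932 = 1.6211
So the test needs 1.6211 × 22 ≈ 35.66 items; rounding up, 36.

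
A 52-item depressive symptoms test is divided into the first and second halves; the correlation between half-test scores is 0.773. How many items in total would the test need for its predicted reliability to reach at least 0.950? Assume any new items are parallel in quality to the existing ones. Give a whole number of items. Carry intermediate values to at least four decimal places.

146

Corrected full-test reliability: r_full = 2 × 0.773 / (1 + 0.773) ≈ 0.8720
n = r_tgt(1 − r_full) / [r_full(1 − r_tgt)] = 0.950 × 0.1280 / (0.8720 × 0.050) ≈ 2.7890
Items = 2.7890 × 52 ≈ 145.03 → 146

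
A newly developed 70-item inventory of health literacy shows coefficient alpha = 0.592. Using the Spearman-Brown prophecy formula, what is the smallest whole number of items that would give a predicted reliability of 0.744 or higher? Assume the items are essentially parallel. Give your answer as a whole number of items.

Spearman-Brown solved for the length factor n:
n = r_target (1 − r_old) / [ r_old (1 − r_target) ]
n = 0.744(1 − 0.592) / [0.592(1 − 0.744)]
  = 0.303552 / 0.151552 = 2.0030
Items needed = n × 70 = 2.0030 × 70 ≈ 140.21 → round up to 141

141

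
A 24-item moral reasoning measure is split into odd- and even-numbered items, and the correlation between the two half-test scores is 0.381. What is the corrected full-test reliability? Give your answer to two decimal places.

r_full = 2r_hh / (1 + r_hh) = 2 × 0.381 / (1 + 0.381)
r_full = 0.7620 / 1.3810 ≈ 0.5518

0.55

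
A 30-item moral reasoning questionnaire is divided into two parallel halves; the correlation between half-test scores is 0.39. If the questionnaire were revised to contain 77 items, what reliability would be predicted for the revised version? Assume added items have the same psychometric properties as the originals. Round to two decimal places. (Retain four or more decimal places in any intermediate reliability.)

0.77

Full-test reliability from the split-half r: r_full = 2(0.39)/(1 + 0.39) = 0.5612
Then adjust to 77 items: n = 77/30 = 2.5667
r_new = n·r_full / (1 + (n − 1)·r_full) = 1.4404 / 1.8792 ≈ 0.7665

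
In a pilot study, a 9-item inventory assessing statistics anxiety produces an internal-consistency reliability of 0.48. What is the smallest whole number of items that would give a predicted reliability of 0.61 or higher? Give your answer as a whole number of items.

Invert Spearman-Brown to solve for n:
n = r_target (1 − r_old) / [ r_old (1 − r_target) ]
n = 0.61 × (1 − 0.48) / [ 0.48 × (1 − 0.61) ]
  = 0.3172 / 0.1872 = 1.6944
Items needed = n × 9 = 1.6944 × 9 ≈ 15.25 → round up to 16

16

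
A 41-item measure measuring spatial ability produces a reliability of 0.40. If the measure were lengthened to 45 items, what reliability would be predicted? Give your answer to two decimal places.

0.42

The new length is 45/41 = 1.0976 times the old.
r_new = 1.0976·0.40 / [1 + (1.0976 − 1)·0.40]
     = 0.4390 / 1.0390 = 0.4225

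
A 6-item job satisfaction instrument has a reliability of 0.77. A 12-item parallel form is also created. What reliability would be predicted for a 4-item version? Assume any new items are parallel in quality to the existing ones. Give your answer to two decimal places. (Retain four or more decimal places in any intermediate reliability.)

The 12-item form is not needed; work directly from the 6-item form with n = 4/6 = 0.6667.
r_{4} = n·r / (1 + (n − 1)·r) = 0.5134 / 0.7434 ≈ 0.6906

0.69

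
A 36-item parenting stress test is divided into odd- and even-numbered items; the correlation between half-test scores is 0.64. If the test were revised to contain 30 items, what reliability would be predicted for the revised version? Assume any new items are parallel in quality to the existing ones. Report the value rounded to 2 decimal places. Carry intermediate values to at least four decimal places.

Full-test reliability from the split-half r: r_full = 2(0.64)/(1 + 0.64) = 0.7805
Length factor from 36 to 30 items: n = 30/36 = 0.8333
r_new = n·r_full / (1 + (n − 1)·r_full) = 0.6504 / 0.8699 ≈ 0.7477

0.75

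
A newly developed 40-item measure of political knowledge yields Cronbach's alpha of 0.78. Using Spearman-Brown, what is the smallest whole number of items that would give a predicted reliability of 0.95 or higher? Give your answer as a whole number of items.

Rearranging the Spearman-Brown formula for n,
n = r*(1 − r) / [ r (1 − r*) ]
n = [0.95 × 0.22] / [0.78 × 0.05]
  = 0.2090 / 0.0390 = 5.3590
So the test needs 5.3590 × 40 ≈ 214.36 items; rounding up, 215.

215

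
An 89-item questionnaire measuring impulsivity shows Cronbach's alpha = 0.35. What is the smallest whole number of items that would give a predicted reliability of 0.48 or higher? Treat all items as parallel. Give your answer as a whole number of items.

n = 0.48(1 − 0.35) / [0.35(1 − 0.48)]
  = 0.3120 / 0.1820 = 1.7143
1.7143 × 89 = 152.57 → 153 items

153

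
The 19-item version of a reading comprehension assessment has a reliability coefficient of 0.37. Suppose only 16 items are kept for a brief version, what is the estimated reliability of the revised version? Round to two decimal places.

The new length is 16/19 = 0.8421 times the old.
Spearman-Brown: r_new = n·r / (1 + (n − 1)·r)
r_new = 0.8421·0.37 / [1 + (0.8421 − 1)·0.37]
     = 0.3116 / 0.9416 = 0.3309

0.33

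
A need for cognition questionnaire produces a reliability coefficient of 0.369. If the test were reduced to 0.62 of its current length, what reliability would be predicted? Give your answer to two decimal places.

0.27

r_new = 0.62·0.369 / [1 + (0.62 − 1)·0.369]
     = 0.2288 / 0.8598 = 0.2661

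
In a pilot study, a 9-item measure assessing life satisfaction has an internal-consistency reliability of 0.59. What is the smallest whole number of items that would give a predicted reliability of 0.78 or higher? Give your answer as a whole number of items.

23

Spearman-Brown solved for the length factor n:
n = r_target (1 − r_old) / [ r_old (1 − r_target) ]
n = 0.78 × (1 − 0.59) / [ 0.59 × (1 − 0.78) ]
n = 0.3198 / 0.1298 ≈ 2.4638
So the test needs 2.4638 × 9 ≈ 22.17 items; rounding up, 23.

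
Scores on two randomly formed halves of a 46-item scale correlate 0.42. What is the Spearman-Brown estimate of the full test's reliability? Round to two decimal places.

0.59

Each half is half the length of the full test, so the full test is n = 2 times a half.
r_full = 2r_hh / (1 + r_hh) = 2 × 0.42 / (1 + 0.42)
       = 0.8400 / 1.4200 = 0.5915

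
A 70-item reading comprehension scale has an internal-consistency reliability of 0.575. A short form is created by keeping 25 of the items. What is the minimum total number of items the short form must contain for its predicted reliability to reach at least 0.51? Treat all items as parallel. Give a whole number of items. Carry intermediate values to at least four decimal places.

First, r for the 25-item form: n = 25/70 = 0.3571, so r_25 = 0.3571·0.575/(1 + (0.3571 − 1)·0.575) = 0.3258
Then solve for n' with r_old = 0.3258, r_target = 0.51: n' = 0.51(1 − 0.3258)/[0.3258(1 − 0.51)] = 2.1538
Items = 2.1538 × 25 ≈ 53.84 → 54

54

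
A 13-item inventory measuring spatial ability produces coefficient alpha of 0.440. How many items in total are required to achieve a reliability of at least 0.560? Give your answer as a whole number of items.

Invert Spearman-Brown to solve for n:
n = r*(1 − r) / [ r (1 − r*) ]
n = 0.560(1 − 0.440) / [0.440(1 − 0.560)]
  = 0.313600 / 0.193600 = 1.6198
Items needed = n × 13 = 1.6198 × 13 ≈ 21.06 → round up to 22

22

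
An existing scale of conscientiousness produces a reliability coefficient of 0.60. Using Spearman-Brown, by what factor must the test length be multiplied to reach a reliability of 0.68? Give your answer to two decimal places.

1.42

Invert Spearman-Brown to solve for n:
n = r*(1 − r) / [ r (1 − r*) ]
n = 0.68 × (1 − 0.60) / [ 0.60 × (1 − 0.68) ]
n = 0.2720 / 0.1920 ≈ 1.4167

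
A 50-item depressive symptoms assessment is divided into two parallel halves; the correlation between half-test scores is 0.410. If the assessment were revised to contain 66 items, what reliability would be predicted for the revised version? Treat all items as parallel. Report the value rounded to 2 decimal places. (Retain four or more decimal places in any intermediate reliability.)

0.65

First correct the split-half correlation to full-test reliability: r_full = 2 × 0.410 / (1 + 0.410) ≈ 0.5816
Length factor from 50 to 66 items: n = 66/50 = 1.3200
r_new = n·r_full / (1 + (n − 1)·r_full) = 0.7677 / 1.1861 ≈ 0.6472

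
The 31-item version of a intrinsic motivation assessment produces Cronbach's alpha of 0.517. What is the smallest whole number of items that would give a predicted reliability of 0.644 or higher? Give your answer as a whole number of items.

n = [0.644 × 0.483] / [0.517 × 0.356]
  = 0.311052 / 0.184052 = 1.6900
1.6900 × 31 = 52.39 → 53 items

53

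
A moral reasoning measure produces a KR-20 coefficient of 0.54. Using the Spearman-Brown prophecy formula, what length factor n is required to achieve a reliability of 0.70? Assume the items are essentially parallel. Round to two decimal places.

n = [0.70 × 0.46] / [0.54 × 0.30]
n = 0.3220 / 0.1620 ≈ 1.9877

1.99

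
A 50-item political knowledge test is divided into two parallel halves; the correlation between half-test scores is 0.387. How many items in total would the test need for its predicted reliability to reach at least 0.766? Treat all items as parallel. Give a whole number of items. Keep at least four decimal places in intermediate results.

r_full = 2(0.387)/(1 + 0.387) = 0.5580
Solve Spearman-Brown for n: n = 0.766(1 − 0.5580) / [0.5580(1 − 0.766)] = 2.5930
Required items = 2.5930 × 50 = 129.65, so 130 items.

130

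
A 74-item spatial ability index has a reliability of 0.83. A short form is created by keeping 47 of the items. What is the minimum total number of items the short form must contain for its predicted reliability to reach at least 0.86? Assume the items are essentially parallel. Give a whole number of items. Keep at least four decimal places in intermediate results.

94

First, r for the 47-item form: n = 47/74 = 0.6351, so r_47 = 0.6351·0.83/(1 + (0.6351 − 1)·0.83) = 0.7561
Length factor from the short form to reach 0.86: n' = 0.86(1 − 0.7561) / [0.7561(1 − 0.86)] ≈ 1.9815
Items = 1.9815 × 47 ≈ 93.13 → 94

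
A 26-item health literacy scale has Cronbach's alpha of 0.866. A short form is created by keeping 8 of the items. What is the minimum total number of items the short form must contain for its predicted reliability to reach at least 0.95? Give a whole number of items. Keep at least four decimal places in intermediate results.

Short-form reliability: n = 8/26 = 0.3077; r_8 = n·r/(1+(n−1)r) ≈ 0.6654
Length factor from the short form to reach 0.95: n' = 0.95(1 − 0.6654) / [0.6654(1 − 0.95)] ≈ 9.5543
Total items = 9.5543 × 8 = 76.43, rounded up to 77.

77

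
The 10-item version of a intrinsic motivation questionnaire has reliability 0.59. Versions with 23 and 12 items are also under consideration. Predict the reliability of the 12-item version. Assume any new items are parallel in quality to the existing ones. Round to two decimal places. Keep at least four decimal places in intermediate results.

0.63

Only the ratio of lengths matters: n = 12/10 = 1.2000
r_{12} = n·r / (1 + (n − 1)·r) = 0.7080 / 1.1180 ≈ 0.6333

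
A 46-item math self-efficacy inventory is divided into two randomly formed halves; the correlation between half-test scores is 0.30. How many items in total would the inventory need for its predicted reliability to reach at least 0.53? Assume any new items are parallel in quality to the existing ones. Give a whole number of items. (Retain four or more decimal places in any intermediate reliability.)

61

r_full = 2(0.30)/(1 + 0.30) = 0.4615
n = r_tgt(1 − r_full) / [r_full(1 − r_tgt)] = 0.53 × 0.5385 / (0.4615 × 0.47) ≈ 1.3158
Required items = 1.3158 × 46 = 60.53, so 61 items.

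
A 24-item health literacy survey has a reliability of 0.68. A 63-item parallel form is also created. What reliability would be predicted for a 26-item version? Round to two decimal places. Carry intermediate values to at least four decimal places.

The 63-item form is not needed; work directly from the 24-item form with n = 26/24 = 1.0833.
r_{26} = n·r / (1 + (n − 1)·r) = 0.7366 / 1.0566 ≈ 0.6971

0.70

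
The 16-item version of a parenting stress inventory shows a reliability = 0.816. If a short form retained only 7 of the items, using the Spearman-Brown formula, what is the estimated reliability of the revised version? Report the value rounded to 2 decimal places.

The new length is 7/16 = 0.4375 times the old.
Apply the Spearman-Brown prophecy formula, r' = nr / [1 + (n − 1)r]:
r_new = 0.4375·0.816 / [1 + (0.4375 − 1)·0.816]
r_new = 0.3570 / 0.5410 ≈ 0.6599

0.66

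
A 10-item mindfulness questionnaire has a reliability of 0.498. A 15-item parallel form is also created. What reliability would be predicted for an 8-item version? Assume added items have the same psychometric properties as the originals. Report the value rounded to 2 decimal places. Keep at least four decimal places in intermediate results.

Only the ratio of lengths matters: n = 8/10 = 0.8000
r_{8} = n·r / (1 + (n − 1)·r) = 0.3984 / 0.9004 ≈ 0.4425

0.44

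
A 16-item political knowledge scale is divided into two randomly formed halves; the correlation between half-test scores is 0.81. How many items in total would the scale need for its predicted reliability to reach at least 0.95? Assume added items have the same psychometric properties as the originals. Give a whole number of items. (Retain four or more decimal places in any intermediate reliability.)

r_full = 2(0.81)/(1 + 0.81) = 0.8950
Solve Spearman-Brown for n: n = 0.95(1 − 0.8950) / [0.8950(1 − 0.95)] = 2.2291
Required items = 2.2291 × 16 = 35.67, so 36 items.

36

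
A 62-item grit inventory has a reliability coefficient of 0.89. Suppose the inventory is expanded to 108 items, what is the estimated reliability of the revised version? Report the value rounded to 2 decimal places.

0.93

Length ratio n = 108/62 = 1.7419
Apply the Spearman-Brown prophecy formula, r' = nr / [1 + (n − 1)r]:
r_new = (1.7419 × 0.89) / (1 + (1.7419 − 1) × 0.89)
r_new = 1.5503 / 1.6603 ≈ 0.9337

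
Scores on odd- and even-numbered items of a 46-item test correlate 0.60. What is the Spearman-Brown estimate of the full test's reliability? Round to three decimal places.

0.750

Each half is half the length of the full test, so the full test is n = 2 times a half.
r_full = 2r_hh / (1 + r_hh) = 2 × 0.60 / (1 + 0.60)
r_full = 1.2000 / 1.6000 ≈ 0.7500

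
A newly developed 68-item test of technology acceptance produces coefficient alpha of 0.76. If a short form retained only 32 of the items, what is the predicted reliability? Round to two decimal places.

0.60

Length ratio n = 32/68 = 0.4706
r_new = 0.4706·0.76 / [1 + (0.4706 − 1)·0.76]
     = 0.3577 / 0.5977 = 0.5985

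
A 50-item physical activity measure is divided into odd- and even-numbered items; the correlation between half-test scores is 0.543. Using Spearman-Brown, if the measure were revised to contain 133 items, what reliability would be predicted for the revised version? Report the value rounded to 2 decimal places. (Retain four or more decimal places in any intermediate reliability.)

Spearman-Brown correction (n = 2): r_full = 2·0.543/(1 + 0.543) = 0.7038
Then adjust to 133 items: n = 133/50 = 2.6600
r_new = n·r_full / (1 + (n − 1)·r_full) = 1.8721 / 2.1683 ≈ 0.8634

0.86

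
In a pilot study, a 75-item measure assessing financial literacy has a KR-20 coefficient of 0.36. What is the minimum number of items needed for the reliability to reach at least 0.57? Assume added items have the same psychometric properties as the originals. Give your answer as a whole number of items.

177

Spearman-Brown solved for the length factor n:
n = r*(1 − r) / [ r (1 − r*) ]
n = 0.57 × (1 − 0.36) / [ 0.36 × (1 − 0.57) ]
  = 0.3648 / 0.1548 = 2.3566
Items needed = n × 75 = 2.3566 × 75 ≈ 176.74 → round up to 177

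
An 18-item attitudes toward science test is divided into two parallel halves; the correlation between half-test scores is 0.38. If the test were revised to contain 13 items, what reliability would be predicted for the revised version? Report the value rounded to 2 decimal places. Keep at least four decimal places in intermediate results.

0.47

Spearman-Brown correction (n = 2): r_full = 2·0.38/(1 + 0.38) = 0.5507
Then adjust to 13 items: n = 13/18 = 0.7222
r_new = n·r_full / (1 + (n − 1)·r_full) = 0.3977 / 0.8470 ≈ 0.4695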